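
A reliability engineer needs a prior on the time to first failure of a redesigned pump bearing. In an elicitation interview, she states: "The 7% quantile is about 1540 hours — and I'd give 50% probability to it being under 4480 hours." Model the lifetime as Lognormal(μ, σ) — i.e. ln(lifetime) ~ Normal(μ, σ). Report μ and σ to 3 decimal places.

If T ~ Lognormal(μ,σ) then ln T ~ Normal(μ,σ), so the p-quantile of ln T is μ + z_p·σ.
ln(1540) = 7.34 and ln(4480) = 8.407; z_{0.07} = -1.476, z_{0.5} = 0.
σ = (8.407 − 7.34)/(0 − (-1.476)) = 0.724.
μ = 7.34 − (-1.476)·0.724 = 8.407.

μ ≈ 8.407, σ ≈ 0.724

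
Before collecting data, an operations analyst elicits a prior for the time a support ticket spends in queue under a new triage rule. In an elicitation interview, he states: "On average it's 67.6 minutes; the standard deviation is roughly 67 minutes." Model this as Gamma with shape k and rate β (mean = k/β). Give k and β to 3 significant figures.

For Gamma(k, rate β): mean = k/β, variance = k/β², so CV = 1/√k.
CV = SD/mean = 67/67.6 = 0.9911, hence k = 1/CV² = 1.02.
Then β = k/mean = 1.02/67.6 = 0.0151.

k ≈ 1.02, β ≈ 0.0151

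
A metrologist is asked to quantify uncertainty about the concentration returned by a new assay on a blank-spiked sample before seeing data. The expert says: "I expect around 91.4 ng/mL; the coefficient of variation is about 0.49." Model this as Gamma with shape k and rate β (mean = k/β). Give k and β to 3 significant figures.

For Gamma(k, rate β): mean = k/β, variance = k/β², so CV = 1/√k.
CV = 0.49, hence k = 1/CV² = 4.16.
Then β = k/mean = 4.16/91.4 = 0.0456.

k ≈ 4.16, β ≈ 0.0456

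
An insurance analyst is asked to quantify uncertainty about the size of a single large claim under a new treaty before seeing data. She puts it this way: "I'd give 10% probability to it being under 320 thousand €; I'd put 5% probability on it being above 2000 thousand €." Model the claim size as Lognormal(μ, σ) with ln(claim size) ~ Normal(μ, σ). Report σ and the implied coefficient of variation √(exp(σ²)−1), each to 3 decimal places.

If T ~ Lognormal(μ,σ) then ln T ~ Normal(μ,σ), so the p-quantile of ln T is μ + z_p·σ.
ln(320) = 5.768 and ln(2000) = 7.601; z_{0.1} = -1.282, z_{0.95} = 1.645.
σ = (7.601 − 5.768)/(1.645 − (-1.282)) = 0.626.
μ = 5.768 − (-1.282)·0.626 = 6.571.
CV = √(exp(σ²)−1) = √(exp(0.3922)−1) = 0.693.

σ ≈ 0.626, CV ≈ 0.693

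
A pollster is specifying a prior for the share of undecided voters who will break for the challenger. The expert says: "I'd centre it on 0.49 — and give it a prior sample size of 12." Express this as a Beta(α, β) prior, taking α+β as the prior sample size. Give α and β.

α = 5.88, β = 6.12

Under the effective-sample-size interpretation, Beta(α, β) has prior mean α/(α+β) and prior sample size α+β.
So α+β = 12 and α/(α+β) = 0.49, giving α = 0.49·12 = 5.88 and β = 12 − 5.88 = 6.12.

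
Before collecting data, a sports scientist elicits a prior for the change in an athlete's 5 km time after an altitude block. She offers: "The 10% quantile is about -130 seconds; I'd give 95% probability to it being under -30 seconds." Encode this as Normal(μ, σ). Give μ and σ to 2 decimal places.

The p-quantile of Normal(μ,σ) is μ + z_p·σ, with z_{0.1} = -1.282 and z_{0.95} = 1.645.
Eliminate σ: μ = (z₂·x₁ − z₁·x₂)/(z₂ − z₁) = (1.645·-130 − (-1.282)·-30)/2.926 = -86.21.
Then σ = (x₂ − x₁)/(z₂ − z₁) = (-30 − -130)/2.926 = 34.17.

μ = -86.21, σ = 34.17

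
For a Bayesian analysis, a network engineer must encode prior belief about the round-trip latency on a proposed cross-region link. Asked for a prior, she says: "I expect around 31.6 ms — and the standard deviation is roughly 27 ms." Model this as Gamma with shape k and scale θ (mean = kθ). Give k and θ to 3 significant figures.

For Gamma(k, scale θ): mean = kθ, variance = kθ², so CV = 1/√k.
CV = SD/mean = 27/31.6 = 0.8544, hence k = 1/CV² = 1.37.
Then θ = mean/k = 31.6/1.37 = 23.1.

k ≈ 1.37, θ ≈ 23.1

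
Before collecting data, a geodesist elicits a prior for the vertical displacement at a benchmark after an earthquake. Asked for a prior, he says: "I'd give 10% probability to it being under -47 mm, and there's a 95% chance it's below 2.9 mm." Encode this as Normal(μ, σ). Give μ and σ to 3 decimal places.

μ = -25.147, σ = 17.052

For Normal(μ,σ), the p-quantile is μ + z_p·σ. Here z_{0.1} = -1.282, z_{0.95} = 1.645.
So -47 = μ − 1.282σ and 2.9 = μ + 1.645σ.
Subtracting: σ = (2.9 − -47)/(1.645 − (-1.282)) = 17.052.
Then μ = -47 − (-1.282)·17.052 = -25.147.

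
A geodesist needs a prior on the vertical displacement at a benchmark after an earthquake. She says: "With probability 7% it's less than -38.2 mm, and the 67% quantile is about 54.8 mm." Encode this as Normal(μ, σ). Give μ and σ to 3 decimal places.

μ = 33.444, σ = 48.546

For Normal(μ,σ), the p-quantile is μ + z_p·σ. Here z_{0.07} = -1.476, z_{0.67} = 0.4399.
So -38.2 = μ − 1.476σ and 54.8 = μ + 0.4399σ.
Subtracting: σ = (54.8 − -38.2)/(0.4399 − (-1.476)) = 48.546.
Then μ = -38.2 − (-1.476)·48.546 = 33.444.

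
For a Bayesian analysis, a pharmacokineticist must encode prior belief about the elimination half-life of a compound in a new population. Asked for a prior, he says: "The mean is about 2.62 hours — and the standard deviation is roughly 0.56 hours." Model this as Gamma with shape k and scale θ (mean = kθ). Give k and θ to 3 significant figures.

For Gamma(k, scale θ): mean = kθ, variance = kθ², so CV = 1/√k.
CV = SD/mean = 0.56/2.62 = 0.2137, hence k = 1/CV² = 21.9.
Then θ = mean/k = 2.62/21.9 = 0.12.

k ≈ 21.9, θ ≈ 0.12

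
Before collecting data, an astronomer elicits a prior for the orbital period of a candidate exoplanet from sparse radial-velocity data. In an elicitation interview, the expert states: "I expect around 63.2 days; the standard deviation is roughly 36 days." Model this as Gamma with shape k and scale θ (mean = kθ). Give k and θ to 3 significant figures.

For Gamma(k, scale θ): mean = kθ, variance = kθ², so CV = 1/√k.
CV = SD/mean = 36/63.2 = 0.5696, hence k = 1/CV² = 3.08.
Then θ = mean/k = 63.2/3.08 = 20.5.

k ≈ 3.08, θ ≈ 20.5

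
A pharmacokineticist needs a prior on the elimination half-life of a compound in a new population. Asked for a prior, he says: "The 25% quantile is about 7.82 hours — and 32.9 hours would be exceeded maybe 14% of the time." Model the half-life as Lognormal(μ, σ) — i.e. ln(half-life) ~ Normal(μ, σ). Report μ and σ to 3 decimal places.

If T ~ Lognormal(μ,σ) then ln T ~ Normal(μ,σ), so the p-quantile of ln T is μ + z_p·σ.
ln(7.82) = 2.057 and ln(32.9) = 3.493; z_{0.25} = -0.6745, z_{0.86} = 1.08.
σ = (3.493 − 2.057)/(1.08 − (-0.6745)) = 0.819.
μ = 2.057 − (-0.6745)·0.819 = 2.609.

μ ≈ 2.609, σ ≈ 0.819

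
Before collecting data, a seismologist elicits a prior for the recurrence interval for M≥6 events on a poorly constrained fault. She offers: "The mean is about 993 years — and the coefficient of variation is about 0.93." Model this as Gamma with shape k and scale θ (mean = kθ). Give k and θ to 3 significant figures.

For Gamma(k, scale θ): mean = kθ, variance = kθ², so CV = 1/√k.
CV = 0.93, hence k = 1/CV² = 1.16.
Then θ = mean/k = 993/1.16 = 859.

k ≈ 1.16, θ ≈ 859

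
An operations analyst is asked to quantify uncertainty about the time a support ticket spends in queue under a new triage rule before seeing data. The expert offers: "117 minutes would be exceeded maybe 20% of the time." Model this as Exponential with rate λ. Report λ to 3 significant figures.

P(T > 117.0) = e^(−λ·117.0) = 0.2, so λ = −ln(0.2)/117.0 = 0.0138.

λ ≈ 0.0138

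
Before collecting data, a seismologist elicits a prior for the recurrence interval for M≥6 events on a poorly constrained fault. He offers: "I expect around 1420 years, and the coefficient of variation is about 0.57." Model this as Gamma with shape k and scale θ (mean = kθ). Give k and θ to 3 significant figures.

For Gamma(k, scale θ): mean = kθ, variance = kθ², so CV = 1/√k.
CV = 0.57, hence k = 1/CV² = 3.08.
Then θ = mean/k = 1420/3.08 = 461.

k ≈ 3.08, θ ≈ 461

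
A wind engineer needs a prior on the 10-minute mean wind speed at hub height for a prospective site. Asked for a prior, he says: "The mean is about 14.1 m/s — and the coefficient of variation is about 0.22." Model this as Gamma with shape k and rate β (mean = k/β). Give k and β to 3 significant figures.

For Gamma(k, rate β): mean = k/β, variance = k/β², so CV = 1/√k.
CV = 0.22, hence k = 1/CV² = 20.7.
Then β = k/mean = 20.7/14.1 = 1.47.

k ≈ 20.7, β ≈ 1.47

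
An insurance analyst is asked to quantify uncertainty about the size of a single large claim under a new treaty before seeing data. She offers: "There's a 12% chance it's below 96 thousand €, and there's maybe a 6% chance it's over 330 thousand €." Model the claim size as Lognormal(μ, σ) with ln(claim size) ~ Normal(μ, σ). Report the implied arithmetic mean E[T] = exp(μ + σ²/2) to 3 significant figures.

E[T] ≈ 181 thousand €

If T ~ Lognormal(μ,σ) then ln T ~ Normal(μ,σ), so the p-quantile of ln T is μ + z_p·σ.
ln(96) = 4.564 and ln(330) = 5.799; z_{0.12} = -1.175, z_{0.94} = 1.555.
σ = (5.799 − 4.564)/(1.555 − (-1.175)) = 0.452.
μ = 4.564 − (-1.175)·0.452 = 5.096.
E[T] = exp(μ + σ²/2) = exp(5.096 + 0.1023) = 181 thousand €.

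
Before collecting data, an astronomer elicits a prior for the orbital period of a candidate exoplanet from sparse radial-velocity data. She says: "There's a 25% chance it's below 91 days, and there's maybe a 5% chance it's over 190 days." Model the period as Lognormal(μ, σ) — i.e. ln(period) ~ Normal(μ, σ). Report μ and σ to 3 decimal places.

If T ~ Lognormal(μ,σ) then ln T ~ Normal(μ,σ), so the p-quantile of ln T is μ + z_p·σ.
ln(91) = 4.511 and ln(190) = 5.247; z_{0.25} = -0.6745, z_{0.95} = 1.645.
σ = (5.247 − 4.511)/(1.645 − (-0.6745)) = 0.317.
μ = 4.511 − (-0.6745)·0.317 = 4.725.

μ ≈ 4.725, σ ≈ 0.317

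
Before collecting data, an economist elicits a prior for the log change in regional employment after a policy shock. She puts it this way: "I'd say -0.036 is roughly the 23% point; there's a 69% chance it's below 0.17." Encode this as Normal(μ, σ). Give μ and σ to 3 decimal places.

μ = 0.087, σ = 0.167

The p-quantile of Normal(μ,σ) is μ + z_p·σ, with z_{0.23} = -0.7388 and z_{0.69} = 0.4959.
Eliminate σ: μ = (z₂·x₁ − z₁·x₂)/(z₂ − z₁) = (0.4959·-0.036 − (-0.7388)·0.17)/1.235 = 0.087.
Then σ = (x₂ − x₁)/(z₂ − z₁) = (0.17 − -0.036)/1.235 = 0.167.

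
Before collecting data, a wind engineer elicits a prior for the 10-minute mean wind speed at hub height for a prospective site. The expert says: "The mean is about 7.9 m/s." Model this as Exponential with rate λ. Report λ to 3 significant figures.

Exponential mean = 1/λ, so λ = 1/7.9 = 0.127.

λ ≈ 0.127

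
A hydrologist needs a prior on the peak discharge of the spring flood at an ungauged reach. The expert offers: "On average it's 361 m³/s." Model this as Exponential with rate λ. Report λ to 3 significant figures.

Exponential mean = 1/λ, so λ = 1/361.0 = 0.00277.

λ ≈ 0.00277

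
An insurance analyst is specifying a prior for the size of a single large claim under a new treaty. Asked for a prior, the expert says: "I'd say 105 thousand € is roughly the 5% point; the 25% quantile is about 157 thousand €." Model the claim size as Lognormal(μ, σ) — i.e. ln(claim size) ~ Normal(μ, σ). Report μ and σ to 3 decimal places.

If T ~ Lognormal(μ,σ) then ln T ~ Normal(μ,σ), so the p-quantile of ln T is μ + z_p·σ.
ln(105) = 4.654 and ln(157) = 5.056; z_{0.05} = -1.645, z_{0.25} = -0.6745.
σ = (5.056 − 4.654)/(-0.6745 − (-1.645)) = 0.415.
μ = 4.654 − (-1.645)·0.415 = 5.336.

μ ≈ 5.336, σ ≈ 0.415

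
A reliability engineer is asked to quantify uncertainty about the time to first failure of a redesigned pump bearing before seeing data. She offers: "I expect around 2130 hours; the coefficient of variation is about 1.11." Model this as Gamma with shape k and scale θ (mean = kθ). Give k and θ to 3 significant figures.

For Gamma(k, scale θ): mean = kθ, variance = kθ², so CV = 1/√k.
CV = 1.11, hence k = 1/CV² = 0.812.
Then θ = mean/k = 2130/0.812 = 2620.

k ≈ 0.812, θ ≈ 2620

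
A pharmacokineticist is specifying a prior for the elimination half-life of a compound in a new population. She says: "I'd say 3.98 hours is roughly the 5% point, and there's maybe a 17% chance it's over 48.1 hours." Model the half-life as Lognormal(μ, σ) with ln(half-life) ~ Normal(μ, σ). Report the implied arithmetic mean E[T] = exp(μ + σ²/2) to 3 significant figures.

If T ~ Lognormal(μ,σ) then ln T ~ Normal(μ,σ), so the p-quantile of ln T is μ + z_p·σ.
ln(3.98) = 1.381 and ln(48.1) = 3.873; z_{0.05} = -1.645, z_{0.83} = 0.9542.
σ = (3.873 − 1.381)/(0.9542 − (-1.645)) = 0.959.
μ = 1.381 − (-1.645)·0.959 = 2.958.
E[T] = exp(μ + σ²/2) = exp(2.958 + 0.4597) = 30.5 hours.

E[T] ≈ 30.5 hours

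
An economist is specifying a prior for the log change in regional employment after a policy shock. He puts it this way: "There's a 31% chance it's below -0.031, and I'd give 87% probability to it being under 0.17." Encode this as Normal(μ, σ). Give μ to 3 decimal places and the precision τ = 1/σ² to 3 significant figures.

For Normal(μ,σ), the p-quantile is μ + z_p·σ. Here z_{0.31} = -0.4959, z_{0.87} = 1.126.
So -0.031 = μ − 0.4959σ and 0.17 = μ + 1.126σ.
Subtracting: σ = (0.17 − -0.031)/(1.126 − (-0.4959)) = 0.124.
Then μ = -0.031 − (-0.4959)·0.124 = 0.030.
Precision τ = 1/σ² = 1/0.1239² = 65.1.

μ = 0.030, τ = 65.1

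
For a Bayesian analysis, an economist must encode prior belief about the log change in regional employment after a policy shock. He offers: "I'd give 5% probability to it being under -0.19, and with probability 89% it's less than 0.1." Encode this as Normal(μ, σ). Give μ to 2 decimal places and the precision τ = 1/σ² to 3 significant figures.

μ = -0.02, τ = 98

The p-quantile of Normal(μ,σ) is μ + z_p·σ, with z_{0.05} = -1.645 and z_{0.89} = 1.227.
Eliminate σ: μ = (z₂·x₁ − z₁·x₂)/(z₂ − z₁) = (1.227·-0.19 − (-1.645)·0.1)/2.871 = -0.02.
Then σ = (x₂ − x₁)/(z₂ − z₁) = (0.1 − -0.19)/2.871 = 0.10.
Precision τ = 1/σ² = 1/0.101² = 98.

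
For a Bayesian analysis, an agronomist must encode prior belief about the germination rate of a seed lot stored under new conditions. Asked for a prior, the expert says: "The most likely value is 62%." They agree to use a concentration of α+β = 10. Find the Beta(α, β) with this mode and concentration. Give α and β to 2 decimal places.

α = 5.96, β = 4.04

For α,β > 1 the Beta mode is (α−1)/(α+β−2). With α+β = 10, the mode is (α−1)/8.
Set (α−1)/8 = 0.62 → α = 1 + 0.62·8 = 5.96.
β = 10 − α = 4.04.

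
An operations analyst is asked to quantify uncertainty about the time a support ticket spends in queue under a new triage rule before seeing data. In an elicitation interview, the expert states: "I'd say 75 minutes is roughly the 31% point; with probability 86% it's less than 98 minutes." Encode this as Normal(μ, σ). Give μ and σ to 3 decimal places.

The p-quantile of Normal(μ,σ) is μ + z_p·σ, with z_{0.31} = -0.4959 and z_{0.86} = 1.08.
Eliminate σ: μ = (z₂·x₁ − z₁·x₂)/(z₂ − z₁) = (1.08·75 − (-0.4959)·98)/1.576 = 82.236.
Then σ = (x₂ − x₁)/(z₂ − z₁) = (98 − 75)/1.576 = 14.592.

μ = 82.236, σ = 14.592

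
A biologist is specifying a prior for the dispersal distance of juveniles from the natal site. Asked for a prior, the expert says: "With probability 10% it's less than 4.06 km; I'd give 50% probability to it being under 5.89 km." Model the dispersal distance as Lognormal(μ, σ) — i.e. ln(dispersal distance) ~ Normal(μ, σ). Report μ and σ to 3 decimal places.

μ ≈ 1.773, σ ≈ 0.290

If T ~ Lognormal(μ,σ) then ln T ~ Normal(μ,σ), so the p-quantile of ln T is μ + z_p·σ.
ln(4.06) = 1.401 and ln(5.89) = 1.773; z_{0.1} = -1.282, z_{0.5} = 0.
σ = (1.773 − 1.401)/(0 − (-1.282)) = 0.290.
μ = 1.401 − (-1.282)·0.290 = 1.773.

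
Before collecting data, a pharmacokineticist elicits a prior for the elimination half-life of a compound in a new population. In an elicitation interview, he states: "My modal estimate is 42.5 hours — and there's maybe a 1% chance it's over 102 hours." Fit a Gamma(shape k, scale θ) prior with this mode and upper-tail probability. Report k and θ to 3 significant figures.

k ≈ 7.18, θ ≈ 6.88

Gamma(k,θ) with k>1 has mode (k−1)θ, so θ = 42.5/(k−1).
Need P(X < 102) = 0.99 with θ tied to k this way. Start at k = 2, θ = 42.5: P(X<102) ≈ 0.692.
Too low — raise k to concentrate. Iterating converges to k ≈ 7.18.
Then θ = 42.5/(7.18−1) ≈ 6.88.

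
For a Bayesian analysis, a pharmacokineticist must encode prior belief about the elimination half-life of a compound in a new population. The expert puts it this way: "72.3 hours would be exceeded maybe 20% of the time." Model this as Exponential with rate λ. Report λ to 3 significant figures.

P(T > 72.3) = e^(−λ·72.3) = 0.2, so λ = −ln(0.2)/72.3 = 0.0223.

λ ≈ 0.0223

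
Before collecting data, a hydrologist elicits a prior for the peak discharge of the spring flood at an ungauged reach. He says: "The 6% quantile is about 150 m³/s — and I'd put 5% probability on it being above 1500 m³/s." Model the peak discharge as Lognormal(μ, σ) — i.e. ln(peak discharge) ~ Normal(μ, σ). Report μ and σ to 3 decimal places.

If T ~ Lognormal(μ,σ) then ln T ~ Normal(μ,σ), so the p-quantile of ln T is μ + z_p·σ.
ln(150) = 5.011 and ln(1500) = 7.313; z_{0.06} = -1.555, z_{0.95} = 1.645.
σ = (7.313 − 5.011)/(1.645 − (-1.555)) = 0.720.
μ = 5.011 − (-1.555)·0.720 = 6.130.

μ ≈ 6.130, σ ≈ 0.720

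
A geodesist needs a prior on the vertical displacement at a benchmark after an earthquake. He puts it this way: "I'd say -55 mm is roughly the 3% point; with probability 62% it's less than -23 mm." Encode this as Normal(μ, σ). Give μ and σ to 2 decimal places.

The p-quantile of Normal(μ,σ) is μ + z_p·σ, with z_{0.03} = -1.881 and z_{0.62} = 0.3055.
Eliminate σ: μ = (z₂·x₁ − z₁·x₂)/(z₂ − z₁) = (0.3055·-55 − (-1.881)·-23)/2.186 = -27.47.
Then σ = (x₂ − x₁)/(z₂ − z₁) = (-23 − -55)/2.186 = 14.64.

μ = -27.47, σ = 14.64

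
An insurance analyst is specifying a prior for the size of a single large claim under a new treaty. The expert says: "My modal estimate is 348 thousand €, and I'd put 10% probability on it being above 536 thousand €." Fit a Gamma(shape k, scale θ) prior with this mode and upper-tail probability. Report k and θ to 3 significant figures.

k ≈ 11, θ ≈ 34.8

Gamma(k,θ) with k>1 has mode (k−1)θ, so θ = 348/(k−1).
Need P(X < 536) = 0.9 with θ tied to k this way. Start at k = 2, θ = 348: P(X<536) ≈ 0.456.
Too low — raise k to concentrate. Iterating converges to k ≈ 11.
Then θ = 348/(11−1) ≈ 34.8.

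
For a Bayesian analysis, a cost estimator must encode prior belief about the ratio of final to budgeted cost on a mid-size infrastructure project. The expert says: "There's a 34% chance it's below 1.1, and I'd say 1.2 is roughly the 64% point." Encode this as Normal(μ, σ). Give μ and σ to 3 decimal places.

μ = 1.154, σ = 0.130

For Normal(μ,σ), the p-quantile is μ + z_p·σ. Here z_{0.34} = -0.4125, z_{0.64} = 0.3585.
So 1.1 = μ − 0.4125σ and 1.2 = μ + 0.3585σ.
Subtracting: σ = (1.2 − 1.1)/(0.3585 − (-0.4125)) = 0.130.
Then μ = 1.1 − (-0.4125)·0.130 = 1.154.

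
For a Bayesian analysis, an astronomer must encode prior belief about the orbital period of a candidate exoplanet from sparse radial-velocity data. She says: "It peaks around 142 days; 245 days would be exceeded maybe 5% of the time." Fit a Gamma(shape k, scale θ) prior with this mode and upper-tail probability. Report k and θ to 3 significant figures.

Gamma(k,θ) with k>1 has mode (k−1)θ, so θ = 142/(k−1).
Need P(X < 245) = 0.95 with θ tied to k this way. Start at k = 2, θ = 142: P(X<245) ≈ 0.515.
Too low — raise k to concentrate. Iterating converges to k ≈ 10.4.
Then θ = 142/(10.4−1) ≈ 15.1.

k ≈ 10.4, θ ≈ 15.1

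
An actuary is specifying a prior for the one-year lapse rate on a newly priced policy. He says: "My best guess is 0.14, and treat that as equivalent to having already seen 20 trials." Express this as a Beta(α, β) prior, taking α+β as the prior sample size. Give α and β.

Under the effective-sample-size interpretation, Beta(α, β) has prior mean α/(α+β) and prior sample size α+β.
So α+β = 20 and α/(α+β) = 0.14, giving α = 0.14·20 = 2.8 and β = 20 − 2.8 = 17.2.

α = 2.8, β = 17.2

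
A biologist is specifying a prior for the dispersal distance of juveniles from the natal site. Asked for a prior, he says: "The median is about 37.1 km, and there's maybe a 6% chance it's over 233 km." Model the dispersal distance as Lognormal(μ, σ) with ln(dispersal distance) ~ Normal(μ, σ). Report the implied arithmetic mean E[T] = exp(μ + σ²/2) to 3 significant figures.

If T ~ Lognormal(μ,σ) then ln T ~ Normal(μ,σ), so the p-quantile of ln T is μ + z_p·σ.
ln(37.1) = 3.614 and ln(233) = 5.451; z_{0.5} = 0, z_{0.94} = 1.555.
σ = (5.451 − 3.614)/(1.555 − (0)) = 1.182.
μ = 3.614 − (0)·1.182 = 3.614.
E[T] = exp(μ + σ²/2) = exp(3.614 + 0.6983) = 74.6 km.

E[T] ≈ 74.6 km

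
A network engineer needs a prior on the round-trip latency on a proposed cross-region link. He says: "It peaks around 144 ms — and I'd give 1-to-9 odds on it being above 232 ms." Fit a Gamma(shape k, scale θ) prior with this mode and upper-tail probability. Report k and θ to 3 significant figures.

k ≈ 9.27, θ ≈ 17.4

Gamma(k,θ) with k>1 has mode (k−1)θ, so θ = 144/(k−1).
Need P(X < 232) = 0.9 with θ tied to k this way. Start at k = 2, θ = 144: P(X<232) ≈ 0.479.
Too low — raise k to concentrate. Iterating converges to k ≈ 9.27.
Then θ = 144/(9.27−1) ≈ 17.4.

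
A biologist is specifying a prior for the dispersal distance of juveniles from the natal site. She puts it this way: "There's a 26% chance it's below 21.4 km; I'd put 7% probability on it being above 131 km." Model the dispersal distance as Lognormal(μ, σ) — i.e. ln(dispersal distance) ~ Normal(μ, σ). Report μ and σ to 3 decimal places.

μ ≈ 3.613, σ ≈ 0.855

If T ~ Lognormal(μ,σ) then ln T ~ Normal(μ,σ), so the p-quantile of ln T is μ + z_p·σ.
ln(21.4) = 3.063 and ln(131) = 4.875; z_{0.26} = -0.6433, z_{0.93} = 1.476.
σ = (4.875 − 3.063)/(1.476 − (-0.6433)) = 0.855.
μ = 3.063 − (-0.6433)·0.855 = 3.613.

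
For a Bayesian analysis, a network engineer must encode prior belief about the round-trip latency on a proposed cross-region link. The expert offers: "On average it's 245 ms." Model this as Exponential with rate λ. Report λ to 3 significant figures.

Exponential mean = 1/λ, so λ = 1/245.0 = 0.00408.

λ ≈ 0.00408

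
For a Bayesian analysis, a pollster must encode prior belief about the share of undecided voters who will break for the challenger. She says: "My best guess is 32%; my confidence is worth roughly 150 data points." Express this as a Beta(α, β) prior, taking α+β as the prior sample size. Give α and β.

Under the effective-sample-size interpretation, Beta(α, β) has prior mean α/(α+β) and prior sample size α+β.
So α+β = 150 and α/(α+β) = 0.32, giving α = 0.32·150 = 48 and β = 150 − 48 = 102.

α = 48, β = 102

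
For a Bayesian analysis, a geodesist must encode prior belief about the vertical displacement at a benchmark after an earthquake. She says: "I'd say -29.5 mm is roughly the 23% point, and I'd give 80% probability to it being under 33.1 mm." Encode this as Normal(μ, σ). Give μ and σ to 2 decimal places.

μ = -0.24, σ = 39.61

The p-quantile of Normal(μ,σ) is μ + z_p·σ, with z_{0.23} = -0.7388 and z_{0.8} = 0.8416.
Eliminate σ: μ = (z₂·x₁ − z₁·x₂)/(z₂ − z₁) = (0.8416·-29.5 − (-0.7388)·33.1)/1.58 = -0.24.
Then σ = (x₂ − x₁)/(z₂ − z₁) = (33.1 − -29.5)/1.58 = 39.61.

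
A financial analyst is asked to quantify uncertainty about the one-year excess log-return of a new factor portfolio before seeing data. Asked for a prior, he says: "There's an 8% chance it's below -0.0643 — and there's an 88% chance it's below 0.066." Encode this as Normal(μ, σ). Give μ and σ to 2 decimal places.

μ = 0.01, σ = 0.05

For Normal(μ,σ), the p-quantile is μ + z_p·σ. Here z_{0.08} = -1.405, z_{0.88} = 1.175.
So -0.0643 = μ − 1.405σ and 0.066 = μ + 1.175σ.
Subtracting: σ = (0.066 − -0.0643)/(1.175 − (-1.405)) = 0.05.
Then μ = -0.0643 − (-1.405)·0.05 = 0.01.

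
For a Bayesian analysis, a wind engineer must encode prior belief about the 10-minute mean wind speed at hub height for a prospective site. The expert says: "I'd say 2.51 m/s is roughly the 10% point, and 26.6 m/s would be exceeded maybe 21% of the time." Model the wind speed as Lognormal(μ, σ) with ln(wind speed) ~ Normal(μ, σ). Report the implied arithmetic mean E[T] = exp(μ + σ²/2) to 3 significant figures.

E[T] ≈ 20.3 m/s

If T ~ Lognormal(μ,σ) then ln T ~ Normal(μ,σ), so the p-quantile of ln T is μ + z_p·σ.
ln(2.51) = 0.9203 and ln(26.6) = 3.281; z_{0.1} = -1.282, z_{0.79} = 0.8064.
σ = (3.281 − 0.9203)/(0.8064 − (-1.282)) = 1.131.
μ = 0.9203 − (-1.282)·1.131 = 2.369.
E[T] = exp(μ + σ²/2) = exp(2.369 + 0.6391) = 20.3 m/s.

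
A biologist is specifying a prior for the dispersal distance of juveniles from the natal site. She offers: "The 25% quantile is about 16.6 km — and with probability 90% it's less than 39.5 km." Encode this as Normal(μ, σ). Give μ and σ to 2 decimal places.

μ = 24.50, σ = 11.71

For Normal(μ,σ), the p-quantile is μ + z_p·σ. Here z_{0.25} = -0.6745, z_{0.9} = 1.282.
So 16.6 = μ − 0.6745σ and 39.5 = μ + 1.282σ.
Subtracting: σ = (39.5 − 16.6)/(1.282 − (-0.6745)) = 11.71.
Then μ = 16.6 − (-0.6745)·11.71 = 24.50.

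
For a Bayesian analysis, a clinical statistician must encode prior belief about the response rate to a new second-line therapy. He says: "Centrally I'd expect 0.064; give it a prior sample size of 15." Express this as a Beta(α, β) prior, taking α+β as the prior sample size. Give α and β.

Under the effective-sample-size interpretation, Beta(α, β) has prior mean α/(α+β) and prior sample size α+β.
So α+β = 15 and α/(α+β) = 0.064, giving α = 0.064·15 = 0.96 and β = 15 − 0.96 = 14.04.

α = 0.96, β = 14.04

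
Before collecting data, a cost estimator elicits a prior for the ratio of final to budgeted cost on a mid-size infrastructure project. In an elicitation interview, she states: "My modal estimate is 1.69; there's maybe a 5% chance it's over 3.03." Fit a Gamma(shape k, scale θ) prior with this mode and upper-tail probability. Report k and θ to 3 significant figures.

Gamma(k,θ) with k>1 has mode (k−1)θ, so θ = 1.69/(k−1).
Need P(X < 3.03) = 0.95 with θ tied to k this way. Start at k = 2, θ = 1.69: P(X<3.03) ≈ 0.535.
Too low — raise k to concentrate. Iterating converges to k ≈ 9.18.
Then θ = 1.69/(9.18−1) ≈ 0.207.

k ≈ 9.18, θ ≈ 0.207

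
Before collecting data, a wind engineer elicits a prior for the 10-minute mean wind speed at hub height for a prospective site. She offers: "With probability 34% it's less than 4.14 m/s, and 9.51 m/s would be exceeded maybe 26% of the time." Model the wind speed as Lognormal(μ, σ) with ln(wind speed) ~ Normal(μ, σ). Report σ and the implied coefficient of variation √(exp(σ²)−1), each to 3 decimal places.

If T ~ Lognormal(μ,σ) then ln T ~ Normal(μ,σ), so the p-quantile of ln T is μ + z_p·σ.
ln(4.14) = 1.421 and ln(9.51) = 2.252; z_{0.34} = -0.4125, z_{0.74} = 0.6433.
σ = (2.252 − 1.421)/(0.6433 − (-0.4125)) = 0.788.
μ = 1.421 − (-0.4125)·0.788 = 1.746.
CV = √(exp(σ²)−1) = √(exp(0.6205)−1) = 0.927.

σ ≈ 0.788, CV ≈ 0.927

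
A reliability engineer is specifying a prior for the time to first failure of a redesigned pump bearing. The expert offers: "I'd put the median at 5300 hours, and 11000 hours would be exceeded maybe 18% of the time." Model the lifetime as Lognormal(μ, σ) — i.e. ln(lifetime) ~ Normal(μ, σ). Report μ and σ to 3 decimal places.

If T ~ Lognormal(μ,σ) then ln T ~ Normal(μ,σ), so the p-quantile of ln T is μ + z_p·σ.
ln(5300) = 8.575 and ln(11000) = 9.306; z_{0.5} = 0, z_{0.82} = 0.9154.
σ = (9.306 − 8.575)/(0.9154 − (0)) = 0.798.
μ = 8.575 − (0)·0.798 = 8.575.

μ ≈ 8.575, σ ≈ 0.798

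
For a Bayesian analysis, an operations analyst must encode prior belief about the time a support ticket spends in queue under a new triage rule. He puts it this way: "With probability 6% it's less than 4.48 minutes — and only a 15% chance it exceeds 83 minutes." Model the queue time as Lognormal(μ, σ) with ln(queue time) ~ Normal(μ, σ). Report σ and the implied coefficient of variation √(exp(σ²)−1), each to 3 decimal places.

If T ~ Lognormal(μ,σ) then ln T ~ Normal(μ,σ), so the p-quantile of ln T is μ + z_p·σ.
ln(4.48) = 1.5 and ln(83) = 4.419; z_{0.06} = -1.555, z_{0.85} = 1.036.
σ = (4.419 − 1.5)/(1.036 − (-1.555)) = 1.127.
μ = 1.5 − (-1.555)·1.127 = 3.251.
CV = √(exp(σ²)−1) = √(exp(1.2692)−1) = 1.599.

σ ≈ 1.127, CV ≈ 1.599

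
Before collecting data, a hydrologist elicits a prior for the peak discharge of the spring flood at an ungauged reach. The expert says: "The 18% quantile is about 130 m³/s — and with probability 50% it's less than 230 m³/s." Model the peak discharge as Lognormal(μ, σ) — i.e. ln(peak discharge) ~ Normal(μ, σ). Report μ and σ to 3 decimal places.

μ ≈ 5.438, σ ≈ 0.623

If T ~ Lognormal(μ,σ) then ln T ~ Normal(μ,σ), so the p-quantile of ln T is μ + z_p·σ.
ln(130) = 4.868 and ln(230) = 5.438; z_{0.18} = -0.9154, z_{0.5} = 0.
σ = (5.438 − 4.868)/(0 − (-0.9154)) = 0.623.
μ = 4.868 − (-0.9154)·0.623 = 5.438.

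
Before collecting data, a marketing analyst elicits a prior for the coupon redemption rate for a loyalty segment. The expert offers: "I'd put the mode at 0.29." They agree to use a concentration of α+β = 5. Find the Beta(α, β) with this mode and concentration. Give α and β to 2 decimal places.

For α,β > 1 the Beta mode is (α−1)/(α+β−2). With α+β = 5, the mode is (α−1)/3.
Set (α−1)/3 = 0.29 → α = 1 + 0.29·3 = 1.87.
β = 5 − α = 3.13.

α = 1.87, β = 3.13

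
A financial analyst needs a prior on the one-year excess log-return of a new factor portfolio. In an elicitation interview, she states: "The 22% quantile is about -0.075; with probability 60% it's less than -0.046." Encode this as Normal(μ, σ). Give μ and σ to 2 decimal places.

The p-quantile of Normal(μ,σ) is μ + z_p·σ, with z_{0.22} = -0.7722 and z_{0.6} = 0.2533.
Eliminate σ: μ = (z₂·x₁ − z₁·x₂)/(z₂ − z₁) = (0.2533·-0.075 − (-0.7722)·-0.046)/1.026 = -0.05.
Then σ = (x₂ − x₁)/(z₂ − z₁) = (-0.046 − -0.075)/1.026 = 0.03.

μ = -0.05, σ = 0.03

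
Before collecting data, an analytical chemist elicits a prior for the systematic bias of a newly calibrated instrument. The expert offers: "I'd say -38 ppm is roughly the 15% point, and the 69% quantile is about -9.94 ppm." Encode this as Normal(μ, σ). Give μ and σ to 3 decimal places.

μ = -19.020, σ = 18.313

The p-quantile of Normal(μ,σ) is μ + z_p·σ, with z_{0.15} = -1.036 and z_{0.69} = 0.4959.
Eliminate σ: μ = (z₂·x₁ − z₁·x₂)/(z₂ − z₁) = (0.4959·-38 − (-1.036)·-9.94)/1.532 = -19.020.
Then σ = (x₂ − x₁)/(z₂ − z₁) = (-9.94 − -38)/1.532 = 18.313.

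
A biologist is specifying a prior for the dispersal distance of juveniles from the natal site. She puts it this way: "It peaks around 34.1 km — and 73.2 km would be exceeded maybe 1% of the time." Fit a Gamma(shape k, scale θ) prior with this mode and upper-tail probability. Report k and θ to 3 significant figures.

k ≈ 9.3, θ ≈ 4.11

Gamma(k,θ) with k>1 has mode (k−1)θ, so θ = 34.1/(k−1).
Need P(X < 73.2) = 0.99 with θ tied to k this way. Start at k = 2, θ = 34.1: P(X<73.2) ≈ 0.632.
Too low — raise k to concentrate. Iterating converges to k ≈ 9.3.
Then θ = 34.1/(9.3−1) ≈ 4.11.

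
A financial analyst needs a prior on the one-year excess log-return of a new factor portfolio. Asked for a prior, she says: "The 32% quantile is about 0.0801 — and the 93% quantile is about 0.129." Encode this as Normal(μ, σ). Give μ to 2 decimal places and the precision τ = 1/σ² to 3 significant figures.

For Normal(μ,σ), the p-quantile is μ + z_p·σ. Here z_{0.32} = -0.4677, z_{0.93} = 1.476.
So 0.0801 = μ − 0.4677σ and 0.129 = μ + 1.476σ.
Subtracting: σ = (0.129 − 0.0801)/(1.476 − (-0.4677)) = 0.03.
Then μ = 0.0801 − (-0.4677)·0.03 = 0.09.
Precision τ = 1/σ² = 1/0.02516² = 1580.

μ = 0.09, τ = 1580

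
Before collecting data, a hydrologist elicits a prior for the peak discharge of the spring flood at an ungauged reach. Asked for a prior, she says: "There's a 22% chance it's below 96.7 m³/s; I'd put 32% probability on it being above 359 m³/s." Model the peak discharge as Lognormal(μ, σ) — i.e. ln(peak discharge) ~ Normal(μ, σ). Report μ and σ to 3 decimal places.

If T ~ Lognormal(μ,σ) then ln T ~ Normal(μ,σ), so the p-quantile of ln T is μ + z_p·σ.
ln(96.7) = 4.572 and ln(359) = 5.883; z_{0.22} = -0.7722, z_{0.68} = 0.4677.
σ = (5.883 − 4.572)/(0.4677 − (-0.7722)) = 1.058.
μ = 4.572 − (-0.7722)·1.058 = 5.389.

μ ≈ 5.389, σ ≈ 1.058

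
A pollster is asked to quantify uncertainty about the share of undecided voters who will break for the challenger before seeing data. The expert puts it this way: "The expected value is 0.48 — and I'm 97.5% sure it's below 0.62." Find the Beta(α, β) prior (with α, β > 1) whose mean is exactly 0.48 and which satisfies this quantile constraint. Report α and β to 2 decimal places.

α ≈ 23.05, β ≈ 24.97

With mean 0.48 fixed, write α = 0.48s, β = 0.52s where s = α+β.
Need P(θ < 0.62) = 0.975 under Beta(0.48s, 0.52s). Normal approximation: (q−m)/√(m(1−m)/s) ≈ z_{0.975} = 1.96, so s ≈ 0.48·0.52·(1.96)²/(0.62−0.48)² = 48.9.
At s = 48.9: P(θ<0.62) ≈ 0.976. Adjusting to match 0.975 gives s ≈ 48.02.
So α = 0.48·48.02 ≈ 23.05, β = 0.52·48.02 ≈ 24.97.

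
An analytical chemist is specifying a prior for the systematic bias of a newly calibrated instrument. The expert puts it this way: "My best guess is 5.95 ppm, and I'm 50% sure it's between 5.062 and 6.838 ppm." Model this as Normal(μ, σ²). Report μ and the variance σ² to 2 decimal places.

μ = 5.95, σ² = 1.73

A symmetric 50% interval runs μ ± z·σ with z = 0.6745.
Half-width = 0.888, so σ = 0.888/0.6745 = 1.317 and σ² = 1.73.
μ is the stated best guess, 5.95.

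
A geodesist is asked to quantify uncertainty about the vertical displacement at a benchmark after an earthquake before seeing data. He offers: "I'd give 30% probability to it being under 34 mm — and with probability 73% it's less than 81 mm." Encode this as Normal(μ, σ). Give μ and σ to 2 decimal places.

μ = 55.67, σ = 41.33

The p-quantile of Normal(μ,σ) is μ + z_p·σ, with z_{0.3} = -0.5244 and z_{0.73} = 0.6128.
Eliminate σ: μ = (z₂·x₁ − z₁·x₂)/(z₂ − z₁) = (0.6128·34 − (-0.5244)·81)/1.137 = 55.67.
Then σ = (x₂ − x₁)/(z₂ − z₁) = (81 − 34)/1.137 = 41.33.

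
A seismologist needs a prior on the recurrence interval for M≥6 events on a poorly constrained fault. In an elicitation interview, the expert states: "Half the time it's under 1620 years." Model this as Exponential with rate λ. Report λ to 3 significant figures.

Exponential median = ln 2 / λ, so λ = ln 2 / 1620.0 = 0.000428.

λ ≈ 0.000428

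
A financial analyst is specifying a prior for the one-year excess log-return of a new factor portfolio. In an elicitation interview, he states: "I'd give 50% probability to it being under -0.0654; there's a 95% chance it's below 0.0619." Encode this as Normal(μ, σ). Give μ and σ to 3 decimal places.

μ = -0.065, σ = 0.077

For Normal(μ,σ), the p-quantile is μ + z_p·σ. Here z_{0.5} = 0, z_{0.95} = 1.645.
So -0.0654 = μ + 0σ and 0.0619 = μ + 1.645σ.
Subtracting: σ = (0.0619 − -0.0654)/(1.645 − (0)) = 0.077.
Then μ = -0.0654 − (0)·0.077 = -0.065.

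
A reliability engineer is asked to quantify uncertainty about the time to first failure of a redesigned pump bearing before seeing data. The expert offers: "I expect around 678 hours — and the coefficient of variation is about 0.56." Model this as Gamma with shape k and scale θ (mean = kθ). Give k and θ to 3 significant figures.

For Gamma(k, scale θ): mean = kθ, variance = kθ², so CV = 1/√k.
CV = 0.56, hence k = 1/CV² = 3.19.
Then θ = mean/k = 678/3.19 = 213.

k ≈ 3.19, θ ≈ 213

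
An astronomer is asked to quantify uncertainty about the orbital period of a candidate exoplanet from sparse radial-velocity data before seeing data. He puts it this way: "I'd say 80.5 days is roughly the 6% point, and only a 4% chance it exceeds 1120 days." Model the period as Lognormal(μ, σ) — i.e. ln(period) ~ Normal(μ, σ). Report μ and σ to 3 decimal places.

If T ~ Lognormal(μ,σ) then ln T ~ Normal(μ,σ), so the p-quantile of ln T is μ + z_p·σ.
ln(80.5) = 4.388 and ln(1120) = 7.021; z_{0.06} = -1.555, z_{0.96} = 1.751.
σ = (7.021 − 4.388)/(1.751 − (-1.555)) = 0.797.
μ = 4.388 − (-1.555)·0.797 = 5.627.

μ ≈ 5.627, σ ≈ 0.797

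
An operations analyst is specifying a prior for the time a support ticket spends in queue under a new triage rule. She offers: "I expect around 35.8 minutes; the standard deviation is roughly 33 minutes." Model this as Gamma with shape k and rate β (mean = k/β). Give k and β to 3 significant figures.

k ≈ 1.18, β ≈ 0.0329

For Gamma(k, rate β): mean = k/β, variance = k/β², so CV = 1/√k.
CV = SD/mean = 33/35.8 = 0.9218, hence k = 1/CV² = 1.18.
Then β = k/mean = 1.18/35.8 = 0.0329.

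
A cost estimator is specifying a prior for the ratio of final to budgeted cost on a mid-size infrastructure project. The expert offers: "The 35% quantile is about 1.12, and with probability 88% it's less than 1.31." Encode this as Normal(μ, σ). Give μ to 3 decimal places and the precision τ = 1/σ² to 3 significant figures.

μ = 1.167, τ = 67.4

The p-quantile of Normal(μ,σ) is μ + z_p·σ, with z_{0.35} = -0.3853 and z_{0.88} = 1.175.
Eliminate σ: μ = (z₂·x₁ − z₁·x₂)/(z₂ − z₁) = (1.175·1.12 − (-0.3853)·1.31)/1.56 = 1.167.
Then σ = (x₂ − x₁)/(z₂ − z₁) = (1.31 − 1.12)/1.56 = 0.122.
Precision τ = 1/σ² = 1/0.1218² = 67.4.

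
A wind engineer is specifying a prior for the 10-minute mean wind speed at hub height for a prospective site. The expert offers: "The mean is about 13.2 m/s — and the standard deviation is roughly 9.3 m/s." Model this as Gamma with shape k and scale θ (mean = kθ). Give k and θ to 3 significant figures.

k ≈ 2.01, θ ≈ 6.55

For Gamma(k, scale θ): mean = kθ, variance = kθ², so CV = 1/√k.
CV = SD/mean = 9.3/13.2 = 0.7045, hence k = 1/CV² = 2.01.
Then θ = mean/k = 13.2/2.01 = 6.55.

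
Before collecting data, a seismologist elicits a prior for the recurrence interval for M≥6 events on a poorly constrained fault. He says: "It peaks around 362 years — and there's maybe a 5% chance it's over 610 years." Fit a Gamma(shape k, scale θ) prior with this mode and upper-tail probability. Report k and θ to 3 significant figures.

k ≈ 11.3, θ ≈ 35.3

Gamma(k,θ) with k>1 has mode (k−1)θ, so θ = 362/(k−1).
Need P(X < 610) = 0.95 with θ tied to k this way. Start at k = 2, θ = 362: P(X<610) ≈ 0.502.
Too low — raise k to concentrate. Iterating converges to k ≈ 11.3.
Then θ = 362/(11.3−1) ≈ 35.3.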